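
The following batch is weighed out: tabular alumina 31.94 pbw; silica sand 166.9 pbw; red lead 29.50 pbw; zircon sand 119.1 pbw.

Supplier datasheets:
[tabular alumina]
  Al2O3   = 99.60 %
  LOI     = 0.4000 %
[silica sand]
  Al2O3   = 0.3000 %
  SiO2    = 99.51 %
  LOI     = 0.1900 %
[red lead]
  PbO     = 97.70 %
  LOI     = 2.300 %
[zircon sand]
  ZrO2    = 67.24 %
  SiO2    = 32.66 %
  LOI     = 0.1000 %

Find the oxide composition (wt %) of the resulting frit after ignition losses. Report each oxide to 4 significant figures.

Working values are printed, with 4-significant-figure rounding, across the worked steps. Each numeric step maintains full precision throughout; exactly one rounding goes into every reported number — the derived quantities, which include the totals, the yield, ignition loss, glass mass, the four compositions, are carried in full precision, as quoted within either problem or answer, from the weighed amounts on 346.2 pbw of glass.
Delivered oxide masses:
  PbO: 29.50·0.9770 = 28.82 pbw
  Al2O3: 31.94·0.9960 + 166.9·0.003000 = 32.31 pbw
  ZrO2: 119.1·0.6724 = 80.08 pbw
  SiO2: 166.9·0.9951 + 119.1·0.3266 = 205.0 pbw
LOI: 31.94·0.004000 + 166.9·0.001900 + 29.50·0.02300 + 119.1·0.001000 = 1.242 pbw
Glass = total batch minus LOI = 347.4 − 1.242 = 346.2 pbw (the oxide masses sum to this)
percent by weight: oxide/glass ×100

Glass mass = 346.2 pbw (batch 347.4 − LOI 1.242).
Composition: PbO 8.325%, Al2O3 9.334%, ZrO2 23.13%, SiO2 59.21%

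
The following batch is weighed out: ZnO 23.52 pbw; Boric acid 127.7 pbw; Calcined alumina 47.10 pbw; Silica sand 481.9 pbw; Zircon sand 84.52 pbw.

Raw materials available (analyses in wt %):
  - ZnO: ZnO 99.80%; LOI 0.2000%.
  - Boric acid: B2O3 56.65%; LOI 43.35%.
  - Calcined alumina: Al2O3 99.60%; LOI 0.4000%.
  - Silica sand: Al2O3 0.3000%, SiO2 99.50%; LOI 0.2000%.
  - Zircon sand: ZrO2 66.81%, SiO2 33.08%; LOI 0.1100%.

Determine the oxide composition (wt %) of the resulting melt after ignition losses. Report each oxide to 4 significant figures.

Full float precision is held all the way through; working values are printed (rounded to four significant digits) alongside each step — each reported result takes just one rounding; the derived quantities (totals, five oxide percentages, yield, net glass mass, LOI) are re-derived in full precision using the weight values for 708.1 pbw of glass, as quoted within problem or answer.
Delivered oxide masses:
  B2O3: 127.7·0.5665 = 72.34 pbw
  ZrO2: 84.52·0.6681 = 56.47 pbw
  Al2O3: 47.10·0.9960 + 481.9·0.003000 = 48.36 pbw
  ZnO: 23.52·0.9980 = 23.47 pbw
  SiO2: 481.9·0.9950 + 84.52·0.3308 = 507.4 pbw
LOI: 23.52·0.002000 + 127.7·0.4335 + 47.10·0.004000 + 481.9·0.002000 + 84.52·0.001100 = 56.65 pbw
Resulting glass, batch − LOI: 764.7 − 56.65 = 708.1 pbw (matching Σ of the oxides)
each oxide over glass, ×100, is wt %

Glass mass = 708.1 pbw (batch 764.7 − LOI 56.65).
Composition: B2O3 10.22%, ZrO2 7.975%, Al2O3 6.829%, ZnO 3.315%, SiO2 71.66%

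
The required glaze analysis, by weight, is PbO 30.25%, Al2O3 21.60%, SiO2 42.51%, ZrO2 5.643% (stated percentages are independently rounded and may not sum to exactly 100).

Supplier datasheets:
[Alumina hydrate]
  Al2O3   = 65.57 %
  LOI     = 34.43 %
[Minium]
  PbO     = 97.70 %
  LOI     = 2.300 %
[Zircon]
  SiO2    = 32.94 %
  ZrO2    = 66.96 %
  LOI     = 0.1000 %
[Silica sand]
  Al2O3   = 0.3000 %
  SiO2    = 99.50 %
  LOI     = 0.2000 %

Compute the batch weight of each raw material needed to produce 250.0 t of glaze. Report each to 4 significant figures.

Batch per 250.0 t glaze:
  Alumina hydrate: 81.90 t
  Minium: 77.41 t
  Zircon: 21.07 t
  Silica sand: 99.83 t
Total batch = 280.2 t; LOI loss = 30.20 t; yield = 89.22%

Exact precision is held in every operation; intermediates are displayed rounded to 4 significant figures at each printed step; each reported figure takes just one rounding. The derived quantities, which include yield, the four compositions, net glass mass, totals, ignition loss, are re-derived in full precision, as written in problem or answer, using the weight values at 250.0 t of glass.
Target oxide masses per 250.0 t glaze:
  PbO: 30.25% × 250.0 = 75.62 t
  Al2O3: 21.60% × 250.0 = 54.00 t
  SiO2: 42.51% × 250.0 = 106.3 t
  ZrO2: 5.643% × 250.0 = 14.11 t
Sums-versus-targets review using the reported weights, under the basis named above (sum by sum, the targets are met once rounding is allowed for):
  PbO: 77.41·0.9770 = 75.63 t (target 75.62 t)
  Al2O3: 81.90·0.6557 + 99.83·0.003000 = 54.00 t (target 54.00 t)
  SiO2: 21.07·0.3294 + 99.83·0.9950 = 106.3 t (target 106.3 t)
  ZrO2: 21.07·0.6696 = 14.11 t (target 14.11 t)
Glass-mass closure: total charge less LOI = 250.0 t (oxide target masses add up to 250.0 t; stated basis 250.0 t — any gap is answer rounding).
Batch total: Σ batch = 280.2 t; loss to ignition Σ batch·LOI = 30.20 t; as yield: glass ÷ batch → 89.22%.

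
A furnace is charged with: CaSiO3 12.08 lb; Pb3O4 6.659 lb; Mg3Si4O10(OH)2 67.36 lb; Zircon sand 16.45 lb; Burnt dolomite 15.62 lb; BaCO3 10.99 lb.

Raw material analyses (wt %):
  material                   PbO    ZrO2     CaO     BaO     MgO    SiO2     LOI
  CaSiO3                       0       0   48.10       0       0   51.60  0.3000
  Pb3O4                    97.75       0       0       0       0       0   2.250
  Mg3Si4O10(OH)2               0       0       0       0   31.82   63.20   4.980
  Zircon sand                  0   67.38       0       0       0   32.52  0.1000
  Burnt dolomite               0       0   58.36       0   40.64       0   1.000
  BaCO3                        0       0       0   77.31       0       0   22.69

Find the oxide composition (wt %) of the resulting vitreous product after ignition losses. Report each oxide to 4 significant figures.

Values along the way are printed rounded off to 4 significant digits in the working; all arithmetic keeps full float precision at every stage — every reported number sees exactly one rounding. Derived quantities (the totals, glass mass, ignition loss, the yield, six oxide percentages) are computed in exact precision using the weight values at 123.0 lb of glass as they appear in the question or the answer.
What the batch supplies per oxide:
  PbO: 6.659·0.9775 = 6.509 lb
  ZrO2: 16.45·0.6738 = 11.08 lb
  CaO: 12.08·0.4810 + 15.62·0.5836 = 14.93 lb
  BaO: 10.99·0.7731 = 8.496 lb
  MgO: 67.36·0.3182 + 15.62·0.4064 = 27.78 lb
  SiO2: 12.08·0.5160 + 67.36·0.6320 + 16.45·0.3252 = 54.15 lb
LOI: 12.08·0.003000 + 6.659·0.02250 + 67.36·0.04980 + 16.45·0.001000 + 15.62·0.01000 + 10.99·0.2269 = 6.207 lb
The glass mass, total less LOI, = 129.2 − 6.207 = 123.0 lb (the oxide masses sum to this)
wt %: oxide over glass, times 100

Glass mass = 123.0 lb (batch 129.2 − LOI 6.207).
Composition: PbO 5.294%, ZrO2 9.015%, CaO 12.14%, BaO 6.910%, MgO 22.60%, SiO2 44.05%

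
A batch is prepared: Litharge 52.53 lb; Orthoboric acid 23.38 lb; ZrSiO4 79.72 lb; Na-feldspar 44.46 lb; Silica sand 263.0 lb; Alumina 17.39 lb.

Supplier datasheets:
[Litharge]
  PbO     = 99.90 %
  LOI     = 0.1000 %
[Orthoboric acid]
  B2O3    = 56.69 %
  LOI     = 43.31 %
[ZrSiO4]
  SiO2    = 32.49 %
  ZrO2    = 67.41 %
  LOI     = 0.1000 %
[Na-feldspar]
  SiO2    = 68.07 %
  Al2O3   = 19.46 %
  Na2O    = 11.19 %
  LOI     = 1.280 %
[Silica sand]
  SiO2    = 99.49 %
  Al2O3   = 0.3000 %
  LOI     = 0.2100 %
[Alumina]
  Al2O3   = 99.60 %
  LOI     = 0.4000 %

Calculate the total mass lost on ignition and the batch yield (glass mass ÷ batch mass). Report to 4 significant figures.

All arithmetic runs at full float precision in all steps; the intermediate values appear rounded to four significant digits within the worked lines; a single rounding completes every reported figure; the derived quantities are recomputed at full precision (ignition loss, the six compositions, yield, totals, glass mass) using the weight values per 469.0 lb of glass precisely as stated by the problem or the answer.
Ignition loss by material:
  Litharge: 52.53 × 0.001000 = 0.05253 lb
  Orthoboric acid: 23.38 × 0.4331 = 10.13 lb
  ZrSiO4: 79.72 × 0.001000 = 0.07972 lb
  Na-feldspar: 44.46 × 0.01280 = 0.5691 lb
  Silica sand: 263.0 × 0.002100 = 0.5523 lb
  Alumina: 17.39 × 0.004000 = 0.06956 lb
Total LOI = 11.45 lb
Glass = batch − LOI = 480.5 − 11.45 = 469.0 lb

LOI loss = 11.45 lb; glass = 469.0 lb; yield = 97.62%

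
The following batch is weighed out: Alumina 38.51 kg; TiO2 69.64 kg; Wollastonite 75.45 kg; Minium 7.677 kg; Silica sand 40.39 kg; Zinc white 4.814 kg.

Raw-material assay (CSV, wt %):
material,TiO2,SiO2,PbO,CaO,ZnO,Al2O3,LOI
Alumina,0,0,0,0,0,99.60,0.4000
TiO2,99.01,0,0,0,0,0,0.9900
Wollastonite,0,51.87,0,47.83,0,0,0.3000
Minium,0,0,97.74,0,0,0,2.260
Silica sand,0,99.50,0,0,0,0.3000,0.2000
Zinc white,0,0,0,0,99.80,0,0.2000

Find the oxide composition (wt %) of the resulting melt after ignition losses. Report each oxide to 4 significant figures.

Glass mass = 235.1 kg (batch 236.5 − LOI 1.334).
Composition: TiO2 29.32%, SiO2 33.73%, PbO 3.191%, CaO 15.35%, ZnO 2.043%, Al2O3 16.36%

All arithmetic runs at full precision in every operation — values along the way are displayed rounded to four significant digits when written out; every reported number is rounded only once — the derived quantities, including the yield, the totals, net glass mass, LOI, the six compositions, are recomputed starting from the weights on 235.1 kg of glass in full float precision exactly as printed in the problem or the answer.
Delivered oxide masses:
  TiO2: 69.64·0.9901 = 68.95 kg
  SiO2: 75.45·0.5187 + 40.39·0.9950 = 79.32 kg
  PbO: 7.677·0.9774 = 7.503 kg
  CaO: 75.45·0.4783 = 36.09 kg
  ZnO: 4.814·0.9980 = 4.804 kg
  Al2O3: 38.51·0.9960 + 40.39·0.003000 = 38.48 kg
LOI: 38.51·0.004000 + 69.64·0.009900 + 75.45·0.003000 + 7.677·0.02260 + 40.39·0.002000 + 4.814·0.002000 = 1.334 kg
Glass = total batch minus LOI = 236.5 − 1.334 = 235.1 kg (equal to the oxide-mass sum)
wt % = oxide mass / glass mass × 100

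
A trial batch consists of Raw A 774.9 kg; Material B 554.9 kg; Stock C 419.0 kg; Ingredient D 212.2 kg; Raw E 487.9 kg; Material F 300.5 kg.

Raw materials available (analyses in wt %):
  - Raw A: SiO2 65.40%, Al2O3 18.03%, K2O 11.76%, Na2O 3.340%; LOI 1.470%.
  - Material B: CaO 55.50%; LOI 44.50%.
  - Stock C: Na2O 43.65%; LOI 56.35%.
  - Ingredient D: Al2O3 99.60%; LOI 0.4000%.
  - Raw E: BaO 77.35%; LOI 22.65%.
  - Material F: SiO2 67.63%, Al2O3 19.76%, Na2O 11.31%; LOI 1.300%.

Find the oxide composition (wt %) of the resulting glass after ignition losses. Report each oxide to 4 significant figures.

Each numeric step carries exact precision through every step; working values appear (rounded to 4 significant figures) in the printout. A single rounding yields each reported figure; all derived quantities are carried in full float precision (the yield, six oxide percentages, ignition loss, glass mass, the totals) using the weight values for 2140 kg of glass as given in the problem or the answer.
Per-oxide mass from batch:
  SiO2: 774.9·0.6540 + 300.5·0.6763 = 710.0 kg
  BaO: 487.9·0.7735 = 377.4 kg
  Al2O3: 774.9·0.1803 + 212.2·0.9960 + 300.5·0.1976 = 410.4 kg
  K2O: 774.9·0.1176 = 91.13 kg
  Na2O: 774.9·0.03340 + 419.0·0.4365 + 300.5·0.1131 = 242.8 kg
  CaO: 554.9·0.5550 = 308.0 kg
LOI: 774.9·0.01470 + 554.9·0.4450 + 419.0·0.5635 + 212.2·0.004000 + 487.9·0.2265 + 300.5·0.01300 = 609.7 kg
Resulting glass, batch − LOI: 2749 − 609.7 = 2140 kg (= the summed oxide contributions)
wt %: oxide over glass, times 100

Glass mass = 2140 kg (batch 2749 − LOI 609.7).
Composition: SiO2 33.18%, BaO 17.64%, Al2O3 19.18%, K2O 4.259%, Na2O 11.35%, CaO 14.39%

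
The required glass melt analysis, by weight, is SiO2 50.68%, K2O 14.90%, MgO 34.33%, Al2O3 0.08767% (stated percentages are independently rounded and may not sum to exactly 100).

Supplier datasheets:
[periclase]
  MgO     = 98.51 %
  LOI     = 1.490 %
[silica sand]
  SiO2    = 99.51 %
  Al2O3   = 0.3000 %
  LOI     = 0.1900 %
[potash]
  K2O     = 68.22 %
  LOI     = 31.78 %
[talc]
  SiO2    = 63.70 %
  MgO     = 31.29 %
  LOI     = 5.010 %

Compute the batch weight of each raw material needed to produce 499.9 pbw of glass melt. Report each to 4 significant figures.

Batch per 499.9 pbw glass melt:
  periclase: 120.4 pbw
  silica sand: 146.1 pbw
  potash: 109.2 pbw
  talc: 169.5 pbw
Total batch = 545.2 pbw; LOI loss = 45.27 pbw; yield = 91.70%

The whole derivation runs at full precision all the way through. Working values are displayed, rounded to four significant digits, within the worked lines. A single rounding produces every reported result. The derived quantities (LOI, yield, four oxide percentages, totals, glass mass) are re-derived using the weight values on 499.9 pbw of glass in exact precision, exactly as shown in either problem or answer.
Per-oxide target masses for 499.9 pbw glass melt:
  SiO2: 50.68% × 499.9 = 253.3 pbw
  K2O: 14.90% × 499.9 = 74.49 pbw
  MgO: 34.33% × 499.9 = 171.6 pbw
  Al2O3: 0.08767% × 499.9 = 0.4383 pbw
Mass-balance tally per oxide per the reported batch figures, at the basis given (each sum matches its target mass inside rounding margins):
  SiO2: 146.1·0.9951 + 169.5·0.6370 = 253.4 pbw (target 253.3 pbw)
  K2O: 109.2·0.6822 = 74.50 pbw (target 74.49 pbw)
  MgO: 120.4·0.9851 + 169.5·0.3129 = 171.6 pbw (target 171.6 pbw)
  Al2O3: 146.1·0.003000 = 0.4383 pbw (target 0.4383 pbw)
The glass-mass cross-check: total batch − LOI = 499.9 pbw (per-oxide target masses sum to 499.9 pbw; basis as stated: 499.9 pbw — deltas are rounding alone).
Summing the batch: Σ batch = 545.2 pbw; LOI loss = Σ batch·LOI = 45.27 pbw; yield: glass divided by total = 91.70%.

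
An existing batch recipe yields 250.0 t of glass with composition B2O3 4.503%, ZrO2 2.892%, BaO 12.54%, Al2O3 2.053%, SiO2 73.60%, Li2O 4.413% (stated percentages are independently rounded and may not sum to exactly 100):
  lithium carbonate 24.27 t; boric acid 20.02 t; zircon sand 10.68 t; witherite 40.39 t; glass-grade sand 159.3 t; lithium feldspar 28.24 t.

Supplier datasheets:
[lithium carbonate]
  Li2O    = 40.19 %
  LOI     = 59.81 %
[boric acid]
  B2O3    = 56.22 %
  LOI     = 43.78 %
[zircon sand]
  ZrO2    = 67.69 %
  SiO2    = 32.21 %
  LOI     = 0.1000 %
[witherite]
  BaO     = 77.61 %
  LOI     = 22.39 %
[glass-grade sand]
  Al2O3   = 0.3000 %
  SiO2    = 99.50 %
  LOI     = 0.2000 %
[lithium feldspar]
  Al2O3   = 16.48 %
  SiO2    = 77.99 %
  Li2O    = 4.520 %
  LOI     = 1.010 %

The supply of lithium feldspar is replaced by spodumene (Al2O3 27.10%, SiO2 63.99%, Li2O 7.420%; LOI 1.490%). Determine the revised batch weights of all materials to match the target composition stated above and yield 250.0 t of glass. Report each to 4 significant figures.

Intermediates are printed, rounded to 4 significant figures, in the printout; the whole derivation carries full precision from start to finish — every reported number is rounded exactly once — all derived quantities, which include the six compositions, the totals, yield, ignition loss, glass mass, are computed at full float precision, as set out in question or answer, starting from the weights at 250.0 t of glass.
Oxide-by-oxide targets in 250.0 t glass:
  B2O3: 4.503% × 250.0 = 11.26 t
  ZrO2: 2.892% × 250.0 = 7.230 t
  BaO: 12.54% × 250.0 = 31.35 t
  Al2O3: 2.053% × 250.0 = 5.132 t
  SiO2: 73.60% × 250.0 = 184.0 t
  Li2O: 4.413% × 250.0 = 11.03 t
Oxide-by-oxide audit using the reported weights, for the quoted basis mass (target by target, the sums agree given rounding of the digits):
  B2O3: 20.02·0.5622 = 11.26 t (target 11.26 t)
  ZrO2: 10.68·0.6769 = 7.229 t (target 7.230 t)
  BaO: 40.39·0.7761 = 31.35 t (target 31.35 t)
  Al2O3: 170.5·0.003000 + 17.05·0.2710 = 5.132 t (target 5.132 t)
  SiO2: 10.68·0.3221 + 170.5·0.9950 + 17.05·0.6399 = 184.0 t (target 184.0 t)
  Li2O: 24.30·0.4019 + 17.05·0.07420 = 11.03 t (target 11.03 t)
Consistency of the glass mass: total batch − LOI = 250.0 t (the Σ of target masses is 250.0 t; against the stated basis, 250.0 t — deltas are rounding alone).
Whole-batch sum: Σ batch = 282.9 t; LOI removed, Σ of batch·LOI: 32.95 t; yield = glass ÷ total batch = 88.36%.

Revised batch per 250.0 t glass:
  lithium carbonate: 24.30 t
  boric acid: 20.02 t
  zircon sand: 10.68 t
  witherite: 40.39 t
  glass-grade sand: 170.5 t
  spodumene: 17.05 t
Total batch = 282.9 t; LOI loss = 32.95 t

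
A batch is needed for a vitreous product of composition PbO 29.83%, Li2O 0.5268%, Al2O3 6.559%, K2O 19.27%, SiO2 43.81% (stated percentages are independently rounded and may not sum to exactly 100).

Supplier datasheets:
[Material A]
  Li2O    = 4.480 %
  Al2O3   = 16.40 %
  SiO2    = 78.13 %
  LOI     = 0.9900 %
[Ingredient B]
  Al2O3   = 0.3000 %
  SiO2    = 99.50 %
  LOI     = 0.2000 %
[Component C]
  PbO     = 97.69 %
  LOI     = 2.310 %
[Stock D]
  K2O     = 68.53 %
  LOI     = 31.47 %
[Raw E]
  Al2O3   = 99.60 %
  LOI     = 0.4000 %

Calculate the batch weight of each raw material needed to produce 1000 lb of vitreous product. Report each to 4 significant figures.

The working math maintains full float precision all the way through; the intermediate values are displayed, rounded to four significant digits, between the steps; every reported result takes just one rounding. Derived quantities, which include the totals, yield, the five compositions, LOI, net glass mass, are rebuilt in full float precision, as written in question or answer, from the weighed amounts for 1000 lb of glass.
Oxide-by-oxide targets in 1000 lb vitreous product:
  PbO: 29.83% × 1000 = 298.3 lb
  Li2O: 0.5268% × 1000 = 5.268 lb
  Al2O3: 6.559% × 1000 = 65.59 lb
  K2O: 19.27% × 1000 = 192.7 lb
  SiO2: 43.81% × 1000 = 438.1 lb
Balance tally, oxide-wise, working from each reported weight, under the basis named above (delivered sums recover each target up to rounding of the answer):
  PbO: 305.4·0.9769 = 298.3 lb (target 298.3 lb)
  Li2O: 117.6·0.04480 = 5.268 lb (target 5.268 lb)
  Al2O3: 117.6·0.1640 + 348.0·0.003000 + 45.44·0.9960 = 65.59 lb (target 65.59 lb)
  K2O: 281.2·0.6853 = 192.7 lb (target 192.7 lb)
  SiO2: 117.6·0.7813 + 348.0·0.9950 = 438.1 lb (target 438.1 lb)
Consistency of the glass mass: the batch minus its LOI: 1000 lb (per-oxide target masses sum to 1000 lb; with the basis standing at 1000 lb — a pure rounding effect).
Batch grand total — Σ batch = 1098 lb; Σ batch·LOI gives LOI loss = 97.59 lb; as yield: glass ÷ batch → 91.11%.

Batch per 1000 lb vitreous product:
  Material A: 117.6 lb
  Ingredient B: 348.0 lb
  Component C: 305.4 lb
  Stock D: 281.2 lb
  Raw E: 45.44 lb
Total batch = 1098 lb; LOI loss = 97.59 lb; yield = 91.11%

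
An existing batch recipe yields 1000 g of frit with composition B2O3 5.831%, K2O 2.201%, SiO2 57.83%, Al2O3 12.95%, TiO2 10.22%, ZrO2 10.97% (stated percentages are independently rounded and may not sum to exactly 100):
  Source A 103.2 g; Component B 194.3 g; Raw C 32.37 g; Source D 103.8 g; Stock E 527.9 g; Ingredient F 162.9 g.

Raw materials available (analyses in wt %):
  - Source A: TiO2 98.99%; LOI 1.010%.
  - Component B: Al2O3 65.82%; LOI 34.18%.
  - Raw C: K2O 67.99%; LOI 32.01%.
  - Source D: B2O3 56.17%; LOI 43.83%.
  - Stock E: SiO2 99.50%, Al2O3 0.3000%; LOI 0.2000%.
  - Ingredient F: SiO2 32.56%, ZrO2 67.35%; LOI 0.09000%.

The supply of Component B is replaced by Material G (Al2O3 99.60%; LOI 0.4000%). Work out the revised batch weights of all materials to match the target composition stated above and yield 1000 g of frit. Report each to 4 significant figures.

Revised batch per 1000 g frit:
  Source A: 103.2 g
  Material G: 128.4 g
  Raw C: 32.37 g
  Source D: 103.8 g
  Stock E: 527.9 g
  Ingredient F: 162.9 g
Total batch = 1059 g; LOI loss = 58.62 g

The working math holds exact precision from first step to last; in-progress results are displayed (rounded to four significant figures) within the worked lines. A single rounding finalizes every reported result — derived quantities are re-derived from the batch weights for 1000 g of glass at full precision (six oxide percentages, the totals, net glass mass, the yield, LOI), precisely as stated by the question or the answer.
Per-oxide target masses for 1000 g frit:
  B2O3: 5.831% × 1000 = 58.31 g
  K2O: 2.201% × 1000 = 22.01 g
  SiO2: 57.83% × 1000 = 578.3 g
  Al2O3: 12.95% × 1000 = 129.5 g
  TiO2: 10.22% × 1000 = 102.2 g
  ZrO2: 10.97% × 1000 = 109.7 g
Per-oxide balance check on the weights just shown, under the basis named above (sums match the target masses net of answer rounding effects):
  B2O3: 103.8·0.5617 = 58.30 g (target 58.31 g)
  K2O: 32.37·0.6799 = 22.01 g (target 22.01 g)
  SiO2: 527.9·0.9950 + 162.9·0.3256 = 578.3 g (target 578.3 g)
  Al2O3: 128.4·0.9960 + 527.9·0.003000 = 129.5 g (target 129.5 g)
  TiO2: 103.2·0.9899 = 102.2 g (target 102.2 g)
  ZrO2: 162.9·0.6735 = 109.7 g (target 109.7 g)
Glass-mass bookkeeping: the batch minus its LOI: 1000 g (per-oxide target masses sum to 1000 g; against the stated basis, 1000 g — gaps are rounding artifacts).
Batch grand total — Σ batch = 1059 g; Σ batch·LOI gives LOI loss = 58.62 g; glass ÷ batch gives a yield of 94.46%.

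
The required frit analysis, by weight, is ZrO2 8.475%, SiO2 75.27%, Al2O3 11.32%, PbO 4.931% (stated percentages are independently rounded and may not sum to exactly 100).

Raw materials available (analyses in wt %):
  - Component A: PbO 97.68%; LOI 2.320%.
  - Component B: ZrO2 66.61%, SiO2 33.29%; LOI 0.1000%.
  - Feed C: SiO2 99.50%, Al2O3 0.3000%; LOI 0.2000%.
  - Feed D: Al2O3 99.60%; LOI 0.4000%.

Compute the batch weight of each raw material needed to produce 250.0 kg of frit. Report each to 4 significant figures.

The intermediate values are rounded off to 4 significant figures when displayed; the whole derivation runs at full float precision end to end — every reported value is rounded once only; all derived quantities are computed starting from the weights at 250.0 kg of glass at exact precision (yield, totals, the four compositions, LOI, net glass mass) precisely as stated by either problem or answer.
Per-oxide target masses for 250.0 kg frit:
  ZrO2: 8.475% × 250.0 = 21.19 kg
  SiO2: 75.27% × 250.0 = 188.2 kg
  Al2O3: 11.32% × 250.0 = 28.30 kg
  PbO: 4.931% × 250.0 = 12.33 kg
Mass-balance tally per oxide working from each reported weight, on the stated basis (sum by sum, the targets are met inside rounding margins):
  ZrO2: 31.81·0.6661 = 21.19 kg (target 21.19 kg)
  SiO2: 31.81·0.3329 + 178.5·0.9950 = 188.2 kg (target 188.2 kg)
  Al2O3: 178.5·0.003000 + 27.88·0.9960 = 28.30 kg (target 28.30 kg)
  PbO: 12.62·0.9768 = 12.33 kg (target 12.33 kg)
Glass mass check: batch Σ − ignition loss = 250.0 kg (the Σ of target masses is 250.0 kg; the stated basis being 250.0 kg — a pure rounding effect).
Batch grand total — Σ batch = 250.8 kg; Σ batch·LOI gives LOI loss = 0.7931 kg; as yield: glass ÷ batch → 99.68%.

Batch per 250.0 kg frit:
  Component A: 12.62 kg
  Component B: 31.81 kg
  Feed C: 178.5 kg
  Feed D: 27.88 kg
Total batch = 250.8 kg; LOI loss = 0.7931 kg; yield = 99.68%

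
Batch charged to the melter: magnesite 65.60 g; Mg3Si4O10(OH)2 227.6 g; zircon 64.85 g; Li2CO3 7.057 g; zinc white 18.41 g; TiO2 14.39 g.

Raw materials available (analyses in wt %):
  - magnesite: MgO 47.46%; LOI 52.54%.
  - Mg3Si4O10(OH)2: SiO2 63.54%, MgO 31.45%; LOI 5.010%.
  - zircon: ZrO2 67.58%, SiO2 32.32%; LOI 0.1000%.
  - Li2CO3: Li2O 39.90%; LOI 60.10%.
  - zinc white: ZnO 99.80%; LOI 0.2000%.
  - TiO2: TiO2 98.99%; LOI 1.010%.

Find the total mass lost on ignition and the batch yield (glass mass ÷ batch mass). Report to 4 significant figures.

Mid-chain values appear with 4-significant-figure rounding within the worked lines — the whole derivation carries exact precision from first step to last; every reported figure is rounded exactly once; all derived quantities are recomputed using the weight values for 347.5 g of glass at exact precision (six oxide percentages, net glass mass, the yield, LOI, totals) as set out in problem or answer.
Each material's LOI contribution:
  magnesite: 65.60 × 0.5254 = 34.47 g
  Mg3Si4O10(OH)2: 227.6 × 0.05010 = 11.40 g
  zircon: 64.85 × 0.001000 = 0.06485 g
  Li2CO3: 7.057 × 0.6010 = 4.241 g
  zinc white: 18.41 × 0.002000 = 0.03682 g
  TiO2: 14.39 × 0.01010 = 0.1453 g
Total LOI = 50.36 g
Glass = batch − LOI = 397.9 − 50.36 = 347.5 g

LOI loss = 50.36 g; glass = 347.5 g; yield = 87.34%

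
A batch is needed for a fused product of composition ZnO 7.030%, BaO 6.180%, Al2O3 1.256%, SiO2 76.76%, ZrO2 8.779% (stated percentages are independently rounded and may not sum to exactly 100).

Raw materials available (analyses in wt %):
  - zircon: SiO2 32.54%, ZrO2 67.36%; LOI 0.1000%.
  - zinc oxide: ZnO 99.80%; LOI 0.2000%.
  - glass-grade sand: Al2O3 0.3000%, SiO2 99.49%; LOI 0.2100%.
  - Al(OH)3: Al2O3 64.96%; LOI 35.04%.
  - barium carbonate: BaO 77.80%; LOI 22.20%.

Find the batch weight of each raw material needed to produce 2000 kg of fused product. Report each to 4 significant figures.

Batch per 2000 kg fused product:
  zircon: 260.7 kg
  zinc oxide: 140.9 kg
  glass-grade sand: 1458 kg
  Al(OH)3: 31.94 kg
  barium carbonate: 158.9 kg
Total batch = 2050 kg; LOI loss = 50.07 kg; yield = 97.56%

Mid-chain values appear with 4-significant-digit rounding on the page. The working math keeps full float precision at each step. Each reported number takes exactly one rounding. The derived quantities are rebuilt at full float precision (LOI, yield, five oxide percentages, glass mass, totals) using the weight values per 2000 kg of glass, as they appear in either problem or answer.
The oxide mass targets at 2000 kg fused product:
  ZnO: 7.030% × 2000 = 140.6 kg
  BaO: 6.180% × 2000 = 123.6 kg
  Al2O3: 1.256% × 2000 = 25.12 kg
  SiO2: 76.76% × 2000 = 1535 kg
  ZrO2: 8.779% × 2000 = 175.6 kg
Mass-balance tally per oxide with the batch weights as given, against the basis in use (each sum matches its target mass modulo rounding of the values):
  ZnO: 140.9·0.9980 = 140.6 kg (target 140.6 kg)
  BaO: 158.9·0.7780 = 123.6 kg (target 123.6 kg)
  Al2O3: 1458·0.003000 + 31.94·0.6496 = 25.12 kg (target 25.12 kg)
  SiO2: 260.7·0.3254 + 1458·0.9949 = 1535 kg (target 1535 kg)
  ZrO2: 260.7·0.6736 = 175.6 kg (target 175.6 kg)
Glass mass check: batch Σ − ignition loss = 2000 kg (summing oxide targets gives 2000 kg; basis as stated: 2000 kg — deltas are rounding alone).
Whole-batch sum: Σ batch = 2050 kg; loss to ignition Σ batch·LOI = 50.07 kg; yield = glass ÷ total batch = 97.56%.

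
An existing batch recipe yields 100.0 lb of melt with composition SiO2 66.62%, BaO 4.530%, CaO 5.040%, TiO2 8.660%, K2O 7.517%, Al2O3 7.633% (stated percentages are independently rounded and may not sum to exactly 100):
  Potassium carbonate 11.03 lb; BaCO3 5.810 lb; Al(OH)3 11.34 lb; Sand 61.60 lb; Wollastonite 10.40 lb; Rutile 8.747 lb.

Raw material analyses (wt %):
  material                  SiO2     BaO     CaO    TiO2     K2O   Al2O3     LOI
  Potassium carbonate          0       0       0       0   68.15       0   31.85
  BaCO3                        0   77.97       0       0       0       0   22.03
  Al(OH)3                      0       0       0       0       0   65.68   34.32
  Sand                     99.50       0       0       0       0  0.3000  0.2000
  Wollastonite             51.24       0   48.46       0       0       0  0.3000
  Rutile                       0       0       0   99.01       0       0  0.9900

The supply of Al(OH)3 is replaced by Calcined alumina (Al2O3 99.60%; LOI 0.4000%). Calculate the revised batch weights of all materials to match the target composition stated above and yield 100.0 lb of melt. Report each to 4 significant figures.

Revised batch per 100.0 lb melt:
  Potassium carbonate: 11.03 lb
  BaCO3: 5.810 lb
  Calcined alumina: 7.478 lb
  Sand: 61.60 lb
  Wollastonite: 10.40 lb
  Rutile: 8.747 lb
Total batch = 105.1 lb; LOI loss = 5.064 lb

The intermediate values are displayed rounded to four significant digits in the printout — the working math holds full precision in all steps. Each reported value is rounded a single time. All derived quantities (the totals, six oxide percentages, ignition loss, glass mass, the yield) are carried at full float precision from the batch weights at 100.0 lb of glass as quoted within either problem or answer.
Target masses of each oxide per 100.0 lb melt:
  SiO2: 66.62% × 100.0 = 66.62 lb
  BaO: 4.530% × 100.0 = 4.530 lb
  CaO: 5.040% × 100.0 = 5.040 lb
  TiO2: 8.660% × 100.0 = 8.660 lb
  K2O: 7.517% × 100.0 = 7.517 lb
  Al2O3: 7.633% × 100.0 = 7.633 lb
Checking each oxide sum using the reported weights, for the quoted basis mass (target by target, the sums agree within answer rounding):
  SiO2: 61.60·0.9950 + 10.40·0.5124 = 66.62 lb (target 66.62 lb)
  BaO: 5.810·0.7797 = 4.530 lb (target 4.530 lb)
  CaO: 10.40·0.4846 = 5.040 lb (target 5.040 lb)
  TiO2: 8.747·0.9901 = 8.660 lb (target 8.660 lb)
  K2O: 11.03·0.6815 = 7.517 lb (target 7.517 lb)
  Al2O3: 7.478·0.9960 + 61.60·0.003000 = 7.633 lb (target 7.633 lb)
Glass-mass closure: Σ batch − LOI loss = 100.0 lb (per-oxide target masses sum to 100.0 lb; basis as stated: 100.0 lb — a pure rounding effect).
Batch grand total — Σ batch = 105.1 lb; ignition loss, Σ(batch × LOI) = 5.064 lb; yield = glass ÷ total batch = 95.18%.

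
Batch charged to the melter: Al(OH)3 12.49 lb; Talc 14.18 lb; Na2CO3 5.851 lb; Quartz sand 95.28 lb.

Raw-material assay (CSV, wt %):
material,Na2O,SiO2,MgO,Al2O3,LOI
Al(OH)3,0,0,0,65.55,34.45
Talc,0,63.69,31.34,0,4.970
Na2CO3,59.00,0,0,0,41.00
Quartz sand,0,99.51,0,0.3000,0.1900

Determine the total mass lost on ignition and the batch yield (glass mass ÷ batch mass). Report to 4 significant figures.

LOI loss = 7.587 lb; glass = 120.2 lb; yield = 94.06%

The working math runs at exact precision in all steps — working values are printed, rounded to four significant figures, alongside each step — exactly one rounding is applied to each reported result; derived quantities are re-derived starting from the weights per 120.2 lb of glass at full float precision (the yield, totals, the four compositions, net glass mass, LOI) as quoted within question or answer.
Material-by-material LOI:
  Al(OH)3: 12.49 × 0.3445 = 4.303 lb
  Talc: 14.18 × 0.04970 = 0.7047 lb
  Na2CO3: 5.851 × 0.4100 = 2.399 lb
  Quartz sand: 95.28 × 0.001900 = 0.1810 lb
Total LOI = 7.587 lb
Glass = batch − LOI = 127.8 − 7.587 = 120.2 lb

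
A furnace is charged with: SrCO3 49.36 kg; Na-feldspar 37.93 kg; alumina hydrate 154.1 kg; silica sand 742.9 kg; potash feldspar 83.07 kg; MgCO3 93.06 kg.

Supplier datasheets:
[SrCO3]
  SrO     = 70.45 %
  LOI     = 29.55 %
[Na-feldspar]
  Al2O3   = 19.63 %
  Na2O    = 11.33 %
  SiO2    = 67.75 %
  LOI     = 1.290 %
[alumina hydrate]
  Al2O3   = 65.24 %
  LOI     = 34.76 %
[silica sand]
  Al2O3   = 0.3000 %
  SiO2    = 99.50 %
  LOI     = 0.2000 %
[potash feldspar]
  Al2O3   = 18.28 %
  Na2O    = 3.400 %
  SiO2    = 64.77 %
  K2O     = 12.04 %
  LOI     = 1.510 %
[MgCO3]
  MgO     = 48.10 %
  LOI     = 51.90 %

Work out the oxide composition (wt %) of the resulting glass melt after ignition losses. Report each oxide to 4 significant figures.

Glass mass = 1041 kg (batch 1160 − LOI 119.7).
Composition: MgO 4.301%, Al2O3 12.05%, SrO 3.341%, Na2O 0.6843%, SiO2 78.66%, K2O 0.9610%

The whole derivation runs at exact precision from first step to last. In-progress results are printed (rounded to 4 significant figures) within the worked lines. Every reported number receives exactly one rounding — derived quantities are recomputed starting from the weights for 1041 kg of glass in full float precision (the yield, net glass mass, LOI, totals, six oxide percentages), precisely as stated by the problem or the answer.
Per-oxide mass from batch:
  MgO: 93.06·0.4810 = 44.76 kg
  Al2O3: 37.93·0.1963 + 154.1·0.6524 + 742.9·0.003000 + 83.07·0.1828 = 125.4 kg
  SrO: 49.36·0.7045 = 34.77 kg
  Na2O: 37.93·0.1133 + 83.07·0.03400 = 7.122 kg
  SiO2: 37.93·0.6775 + 742.9·0.9950 + 83.07·0.6477 = 818.7 kg
  K2O: 83.07·0.1204 = 10.00 kg
LOI: 49.36·0.2955 + 37.93·0.01290 + 154.1·0.3476 + 742.9·0.002000 + 83.07·0.01510 + 93.06·0.5190 = 119.7 kg
batch − LOI leaves glass = 1160 − 119.7 = 1041 kg (consistent with Σ oxide mass)
wt %: oxide over glass, times 100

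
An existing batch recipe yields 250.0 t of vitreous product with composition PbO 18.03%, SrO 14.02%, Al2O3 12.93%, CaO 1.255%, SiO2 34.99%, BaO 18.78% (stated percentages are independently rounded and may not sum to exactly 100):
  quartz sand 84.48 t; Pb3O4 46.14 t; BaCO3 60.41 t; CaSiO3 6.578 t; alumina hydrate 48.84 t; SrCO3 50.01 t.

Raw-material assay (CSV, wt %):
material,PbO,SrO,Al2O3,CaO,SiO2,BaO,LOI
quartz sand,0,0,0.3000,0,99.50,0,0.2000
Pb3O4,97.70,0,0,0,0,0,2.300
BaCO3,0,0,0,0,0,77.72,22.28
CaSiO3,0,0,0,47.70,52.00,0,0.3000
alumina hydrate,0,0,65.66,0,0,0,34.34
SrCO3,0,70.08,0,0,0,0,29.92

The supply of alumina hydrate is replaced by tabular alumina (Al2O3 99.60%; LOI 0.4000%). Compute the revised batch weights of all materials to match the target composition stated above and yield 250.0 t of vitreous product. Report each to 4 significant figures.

Each numeric step carries full float precision in every operation. The intermediate values are printed with 4-significant-digit rounding in the working. A single rounding finalizes each reported figure — the derived quantities (the totals, yield, net glass mass, the six compositions, LOI) are recomputed from the batch weights per 250.0 t of glass at full precision, as written in question or answer.
Per-oxide target masses for 250.0 t vitreous product:
  PbO: 18.03% × 250.0 = 45.08 t
  SrO: 14.02% × 250.0 = 35.05 t
  Al2O3: 12.93% × 250.0 = 32.33 t
  CaO: 1.255% × 250.0 = 3.138 t
  SiO2: 34.99% × 250.0 = 87.48 t
  BaO: 18.78% × 250.0 = 46.95 t
Mass-balance tally per oxide given the weights on record, relative to the basis at hand (sums match the target masses once rounding is allowed for):
  PbO: 46.14·0.9770 = 45.08 t (target 45.08 t)
  SrO: 50.01·0.7008 = 35.05 t (target 35.05 t)
  Al2O3: 84.48·0.003000 + 32.20·0.9960 = 32.32 t (target 32.33 t)
  CaO: 6.578·0.4770 = 3.138 t (target 3.138 t)
  SiO2: 84.48·0.9950 + 6.578·0.5200 = 87.48 t (target 87.48 t)
  BaO: 60.41·0.7772 = 46.95 t (target 46.95 t)
The glass-mass cross-check: net batch after ignition = 250.0 t (summing oxide targets gives 250.0 t; basis as stated: 250.0 t — rounding explains the deltas).
Total batch = Σ batch = 279.8 t; LOI loss = Σ batch·LOI = 29.80 t; yield: glass divided by total = 89.35%.

Revised batch per 250.0 t vitreous product:
  quartz sand: 84.48 t
  Pb3O4: 46.14 t
  BaCO3: 60.41 t
  CaSiO3: 6.578 t
  tabular alumina: 32.20 t
  SrCO3: 50.01 t
Total batch = 279.8 t; LOI loss = 29.80 t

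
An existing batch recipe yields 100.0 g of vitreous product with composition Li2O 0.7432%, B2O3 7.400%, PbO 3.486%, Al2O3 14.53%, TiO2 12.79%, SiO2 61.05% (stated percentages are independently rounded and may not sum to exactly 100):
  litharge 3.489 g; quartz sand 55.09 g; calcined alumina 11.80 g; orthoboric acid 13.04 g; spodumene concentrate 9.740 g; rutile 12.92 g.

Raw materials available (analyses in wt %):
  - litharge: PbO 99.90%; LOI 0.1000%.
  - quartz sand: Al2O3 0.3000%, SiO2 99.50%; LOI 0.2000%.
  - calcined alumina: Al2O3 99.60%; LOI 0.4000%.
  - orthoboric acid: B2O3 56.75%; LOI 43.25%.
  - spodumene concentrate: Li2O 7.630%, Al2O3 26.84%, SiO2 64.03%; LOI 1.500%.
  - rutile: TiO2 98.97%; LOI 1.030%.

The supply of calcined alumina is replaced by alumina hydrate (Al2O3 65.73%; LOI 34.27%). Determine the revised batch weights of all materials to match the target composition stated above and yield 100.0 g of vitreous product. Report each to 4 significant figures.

Mid-chain values are shown, rounded to 4 significant figures, when written out; each numeric step holds full float precision end to end — every reported value carries a single rounding. The derived quantities (the six compositions, ignition loss, glass mass, the totals, yield) are recomputed at full precision using the weight values at 100.0 g of glass as they appear in the problem or the answer.
Oxide mass targets, per 100.0 g vitreous product:
  Li2O: 0.7432% × 100.0 = 0.7432 g
  B2O3: 7.400% × 100.0 = 7.400 g
  PbO: 3.486% × 100.0 = 3.486 g
  Al2O3: 14.53% × 100.0 = 14.53 g
  TiO2: 12.79% × 100.0 = 12.79 g
  SiO2: 61.05% × 100.0 = 61.05 g
Per-oxide balance check per the reported batch figures, at the basis given (each sum matches its target mass exact up to rounding of places):
  Li2O: 9.740·0.07630 = 0.7432 g (target 0.7432 g)
  B2O3: 13.04·0.5675 = 7.400 g (target 7.400 g)
  PbO: 3.489·0.9990 = 3.486 g (target 3.486 g)
  Al2O3: 55.09·0.003000 + 17.88·0.6573 + 9.740·0.2684 = 14.53 g (target 14.53 g)
  TiO2: 12.92·0.9897 = 12.79 g (target 12.79 g)
  SiO2: 55.09·0.9950 + 9.740·0.6403 = 61.05 g (target 61.05 g)
Glass mass check: net batch after ignition = 100.0 g (the Σ of target masses is 100.0 g; basis as stated: 100.0 g — differing by rounding only).
Batch grand total — Σ batch = 112.2 g; LOI loss = Σ batch·LOI = 12.16 g; yield, glass over the total, = 89.16%.

Revised batch per 100.0 g vitreous product:
  litharge: 3.489 g
  quartz sand: 55.09 g
  alumina hydrate: 17.88 g
  orthoboric acid: 13.04 g
  spodumene concentrate: 9.740 g
  rutile: 12.92 g
Total batch = 112.2 g; LOI loss = 12.16 g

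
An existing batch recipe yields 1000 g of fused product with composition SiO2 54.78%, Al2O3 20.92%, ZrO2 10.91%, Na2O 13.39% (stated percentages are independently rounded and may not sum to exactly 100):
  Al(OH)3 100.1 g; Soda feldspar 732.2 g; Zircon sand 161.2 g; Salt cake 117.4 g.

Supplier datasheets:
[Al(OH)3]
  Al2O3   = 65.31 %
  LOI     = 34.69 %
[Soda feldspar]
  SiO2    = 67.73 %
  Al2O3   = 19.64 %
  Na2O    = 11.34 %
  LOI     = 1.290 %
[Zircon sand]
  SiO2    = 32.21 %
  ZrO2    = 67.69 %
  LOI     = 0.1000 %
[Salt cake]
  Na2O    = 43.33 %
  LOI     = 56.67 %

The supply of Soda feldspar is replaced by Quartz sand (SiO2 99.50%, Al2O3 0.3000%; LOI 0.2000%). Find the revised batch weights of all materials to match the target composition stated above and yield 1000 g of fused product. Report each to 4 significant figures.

Revised batch per 1000 g fused product:
  Al(OH)3: 318.0 g
  Quartz sand: 498.4 g
  Zircon sand: 161.2 g
  Salt cake: 309.0 g
Total batch = 1287 g; LOI loss = 286.6 g

The whole derivation maintains full precision through every step. The intermediate values are shown (rounded to 4 significant figures) across the worked steps — a single rounding yields each reported result — all derived quantities are recomputed from the batch weights per 1000 g of glass at full float precision (totals, LOI, the four compositions, the yield, net glass mass) as quoted within problem or answer.
The oxide mass targets at 1000 g fused product:
  SiO2: 54.78% × 1000 = 547.8 g
  Al2O3: 20.92% × 1000 = 209.2 g
  ZrO2: 10.91% × 1000 = 109.1 g
  Na2O: 13.39% × 1000 = 133.9 g
A balance pass over the oxides, using the reported weights, versus the basis set out (each sum matches its target mass net of answer rounding effects):
  SiO2: 498.4·0.9950 + 161.2·0.3221 = 547.8 g (target 547.8 g)
  Al2O3: 318.0·0.6531 + 498.4·0.003000 = 209.2 g (target 209.2 g)
  ZrO2: 161.2·0.6769 = 109.1 g (target 109.1 g)
  Na2O: 309.0·0.4333 = 133.9 g (target 133.9 g)
Auditing the glass mass value: the batch minus its LOI: 1000 g (targets for the oxides total 1000 g; versus the stated basis of 1000 g — deltas are rounding alone).
Batch total: Σ batch = 1287 g; LOI removed, Σ of batch·LOI: 286.6 g; yield: glass divided by total = 77.73%.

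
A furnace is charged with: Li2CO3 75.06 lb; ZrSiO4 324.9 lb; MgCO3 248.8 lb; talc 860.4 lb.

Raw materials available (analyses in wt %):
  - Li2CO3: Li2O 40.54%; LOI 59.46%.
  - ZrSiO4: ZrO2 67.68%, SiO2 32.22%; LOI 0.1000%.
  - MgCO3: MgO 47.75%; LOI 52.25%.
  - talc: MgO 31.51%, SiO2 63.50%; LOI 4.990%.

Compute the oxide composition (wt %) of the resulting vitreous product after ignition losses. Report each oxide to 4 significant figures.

Glass mass = 1291 lb (batch 1509 − LOI 217.9).
Composition: MgO 30.20%, ZrO2 17.03%, Li2O 2.357%, SiO2 50.42%

All internal work maintains exact precision through every step. Working values are shown, rounded to 4 significant digits, within the worked lines — a single rounding yields each reported number — the derived quantities, which include four oxide percentages, LOI, net glass mass, the totals, the yield, are computed at exact precision, as given in either problem or answer, starting from the weights per 1291 lb of glass.
What the batch supplies per oxide:
  MgO: 248.8·0.4775 + 860.4·0.3151 = 389.9 lb
  ZrO2: 324.9·0.6768 = 219.9 lb
  Li2O: 75.06·0.4054 = 30.43 lb
  SiO2: 324.9·0.3222 + 860.4·0.6350 = 651.0 lb
LOI: 75.06·0.5946 + 324.9·0.001000 + 248.8·0.5225 + 860.4·0.04990 = 217.9 lb
Net of LOI, the glass mass = 1509 − 217.9 = 1291 lb (= Σ oxide masses)
percent by weight: oxide/glass ×100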